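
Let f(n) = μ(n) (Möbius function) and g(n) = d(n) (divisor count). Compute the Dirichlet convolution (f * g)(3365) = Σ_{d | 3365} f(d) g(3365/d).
(μ * d)(3365) = 1

Divisors of 3365: [1, 5, 673, 3365]. For each d | 3365:
  d = 1: μ(1) · d(3365/1) = 1 · 4 = 4
  d = 5: μ(5) · d(3365/5) = -1 · 2 = -2
  d = 673: μ(673) · d(3365/673) = -1 · 2 = -2
  d = 3365: μ(3365) · d(3365/3365) = 1 · 1 = 1
Summing: (μ * d)(3365) = 4 + -2 + -2 + 1 = 1.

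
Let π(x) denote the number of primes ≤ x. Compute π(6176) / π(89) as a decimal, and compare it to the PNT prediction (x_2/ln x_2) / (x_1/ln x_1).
π(6176)/π(89) = 804/24 ≈ 33.5000;  PNT prediction ≈ 35.6858.

π(89) = 24 and π(6176) = 804, so π(6176)/π(89) ≈ 33.5000. The PNT-predicted ratio is (6176/ln(6176)) / (89/ln(89)) ≈ 35.6858. The two agree to within a few percent, as expected.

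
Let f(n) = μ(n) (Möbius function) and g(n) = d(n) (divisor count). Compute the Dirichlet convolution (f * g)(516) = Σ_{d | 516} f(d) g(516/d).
(μ * d)(516) = 1

Divisors of 516: [1, 2, 3, 4, 6, 12, 43, 86, 129, 172, 258, 516]. For each d | 516:
  d = 1: μ(1) · d(516/1) = 1 · 12 = 12
  d = 2: μ(2) · d(516/2) = -1 · 8 = -8
  d = 3: μ(3) · d(516/3) = -1 · 6 = -6
  d = 4: μ(4) · d(516/4) = 0 · 4 = 0
  d = 6: μ(6) · d(516/6) = 1 · 4 = 4
  d = 12: μ(12) · d(516/12) = 0 · 2 = 0
  d = 43: μ(43) · d(516/43) = -1 · 6 = -6
  d = 86: μ(86) · d(516/86) = 1 · 4 = 4
  d = 129: μ(129) · d(516/129) = 1 · 3 = 3
  d = 172: μ(172) · d(516/172) = 0 · 2 = 0
  d = 258: μ(258) · d(516/258) = -1 · 2 = -2
  d = 516: μ(516) · d(516/516) = 0 · 1 = 0
Summing: (μ * d)(516) = 12 + -8 + -6 + 0 + 4 + 0 + -6 + 4 + 3 + 0 + -2 + 0 = 1.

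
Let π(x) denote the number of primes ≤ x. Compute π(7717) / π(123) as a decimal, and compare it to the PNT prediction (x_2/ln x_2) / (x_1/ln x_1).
π(7717)/π(123) = 979/30 ≈ 32.6333;  PNT prediction ≈ 33.7291.

π(123) = 30 and π(7717) = 979, so π(7717)/π(123) ≈ 32.6333. The PNT-predicted ratio is (7717/ln(7717)) / (123/ln(123)) ≈ 33.7291. The two agree to within a few percent, as expected.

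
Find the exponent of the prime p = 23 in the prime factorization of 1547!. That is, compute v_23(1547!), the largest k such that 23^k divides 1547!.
v_23(1547!) = 69

Legendre's formula: v_p(n!) = Σ_{k ≥ 1} ⌊n / p^k⌋. For p = 23, n = 1547, the terms are:
  ⌊1547/23^1⌋ = ⌊1547/23⌋ = 67
  ⌊1547/23^2⌋ = ⌊1547/529⌋ = 2
(the next term ⌊1547/23^3⌋ = 0, terminating the sum). Summing: v_23(1547!) = 67 + 2 = 69.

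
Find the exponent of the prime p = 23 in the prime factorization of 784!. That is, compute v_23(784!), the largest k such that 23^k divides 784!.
v_23(784!) = 35

Legendre's formula: v_p(n!) = Σ_{k ≥ 1} ⌊n / p^k⌋. For p = 23, n = 784, the terms are:
  ⌊784/23^1⌋ = ⌊784/23⌋ = 34
  ⌊784/23^2⌋ = ⌊784/529⌋ = 1
(the next term ⌊784/23^3⌋ = 0, terminating the sum). Summing: v_23(784!) = 34 + 1 = 35.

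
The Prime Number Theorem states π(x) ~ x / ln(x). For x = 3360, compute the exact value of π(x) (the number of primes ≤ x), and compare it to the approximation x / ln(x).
π(3360) = 473;  x/ln(x) ≈ 413.81;  relative error ≈ 12.51%.

Directly count primes up to 3360: π(3360) = 473. The PNT approximation gives 3360/ln(3360) ≈ 3360/8.11970 ≈ 413.81. Relative error (π(x) − x/ln(x)) / π(x) ≈ 12.51%; the approximation is known to undercount slightly (Li(x) is a better estimate).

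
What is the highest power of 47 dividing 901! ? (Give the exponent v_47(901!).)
v_47(901!) = 19

Legendre's formula: v_p(n!) = Σ_{k ≥ 1} ⌊n / p^k⌋. For p = 47, n = 901, the terms are:
  ⌊901/47^1⌋ = ⌊901/47⌋ = 19
(the next term ⌊901/47^2⌋ = 0, terminating the sum). Summing: v_47(901!) = 19 = 19.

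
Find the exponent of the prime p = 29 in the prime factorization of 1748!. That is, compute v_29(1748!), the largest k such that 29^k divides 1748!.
v_29(1748!) = 62

Legendre's formula: v_p(n!) = Σ_{k ≥ 1} ⌊n / p^k⌋. For p = 29, n = 1748, the terms are:
  ⌊1748/29^1⌋ = ⌊1748/29⌋ = 60
  ⌊1748/29^2⌋ = ⌊1748/841⌋ = 2
(the next term ⌊1748/29^3⌋ = 0, terminating the sum). Summing: v_29(1748!) = 60 + 2 = 62.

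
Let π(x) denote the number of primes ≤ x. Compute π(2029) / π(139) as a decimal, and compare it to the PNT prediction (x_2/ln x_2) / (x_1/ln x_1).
π(2029)/π(139) = 308/34 ≈ 9.0588;  PNT prediction ≈ 9.4585.

π(139) = 34 and π(2029) = 308, so π(2029)/π(139) ≈ 9.0588. The PNT-predicted ratio is (2029/ln(2029)) / (139/ln(139)) ≈ 9.4585. The two agree to within a few percent, as expected.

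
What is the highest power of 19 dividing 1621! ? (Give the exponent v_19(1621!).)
v_19(1621!) = 89

Legendre's formula: v_p(n!) = Σ_{k ≥ 1} ⌊n / p^k⌋. For p = 19, n = 1621, the terms are:
  ⌊1621/19^1⌋ = ⌊1621/19⌋ = 85
  ⌊1621/19^2⌋ = ⌊1621/361⌋ = 4
(the next term ⌊1621/19^3⌋ = 0, terminating the sum). Summing: v_19(1621!) = 85 + 4 = 89.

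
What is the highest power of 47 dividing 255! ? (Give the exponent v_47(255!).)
v_47(255!) = 5

Legendre's formula: v_p(n!) = Σ_{k ≥ 1} ⌊n / p^k⌋. For p = 47, n = 255, the terms are:
  ⌊255/47^1⌋ = ⌊255/47⌋ = 5
(the next term ⌊255/47^2⌋ = 0, terminating the sum). Summing: v_47(255!) = 5 = 5.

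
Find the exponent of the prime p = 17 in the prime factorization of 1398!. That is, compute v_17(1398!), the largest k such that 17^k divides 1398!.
v_17(1398!) = 86

Legendre's formula: v_p(n!) = Σ_{k ≥ 1} ⌊n / p^k⌋. For p = 17, n = 1398, the terms are:
  ⌊1398/17^1⌋ = ⌊1398/17⌋ = 82
  ⌊1398/17^2⌋ = ⌊1398/289⌋ = 4
(the next term ⌊1398/17^3⌋ = 0, terminating the sum). Summing: v_17(1398!) = 82 + 4 = 86.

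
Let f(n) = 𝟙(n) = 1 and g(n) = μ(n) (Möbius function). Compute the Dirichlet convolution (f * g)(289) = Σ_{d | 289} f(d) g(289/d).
(𝟙 * μ)(289) = 0

Divisors of 289: [1, 17, 289]. For each d | 289:
  d = 1: 𝟙(1) · μ(289/1) = 1 · 0 = 0
  d = 17: 𝟙(17) · μ(289/17) = 1 · -1 = -1
  d = 289: 𝟙(289) · μ(289/289) = 1 · 1 = 1
Summing: (𝟙 * μ)(289) = 0 + -1 + 1 = 0.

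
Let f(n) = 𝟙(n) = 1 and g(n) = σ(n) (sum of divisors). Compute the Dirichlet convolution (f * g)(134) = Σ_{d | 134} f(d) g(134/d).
(𝟙 * σ)(134) = 276

Divisors of 134: [1, 2, 67, 134]. For each d | 134:
  d = 1: 𝟙(1) · σ(134/1) = 1 · 204 = 204
  d = 2: 𝟙(2) · σ(134/2) = 1 · 68 = 68
  d = 67: 𝟙(67) · σ(134/67) = 1 · 3 = 3
  d = 134: 𝟙(134) · σ(134/134) = 1 · 1 = 1
Summing: (𝟙 * σ)(134) = 204 + 68 + 3 + 1 = 276.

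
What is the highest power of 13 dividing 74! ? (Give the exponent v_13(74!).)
v_13(74!) = 5

Legendre's formula: v_p(n!) = Σ_{k ≥ 1} ⌊n / p^k⌋. For p = 13, n = 74, the terms are:
  ⌊74/13^1⌋ = ⌊74/13⌋ = 5
(the next term ⌊74/13^2⌋ = 0, terminating the sum). Summing: v_13(74!) = 5 = 5.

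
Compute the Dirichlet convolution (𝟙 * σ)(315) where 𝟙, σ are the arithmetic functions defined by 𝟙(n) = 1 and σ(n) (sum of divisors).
(𝟙 * σ)(315) = 1134

Divisors of 315: [1, 3, 5, 7, 9, 15, 21, 35, 45, 63, 105, 315]. For each d | 315:
  d = 1: 𝟙(1) · σ(315/1) = 1 · 624 = 624
  d = 3: 𝟙(3) · σ(315/3) = 1 · 192 = 192
  d = 5: 𝟙(5) · σ(315/5) = 1 · 104 = 104
  d = 7: 𝟙(7) · σ(315/7) = 1 · 78 = 78
  d = 9: 𝟙(9) · σ(315/9) = 1 · 48 = 48
  d = 15: 𝟙(15) · σ(315/15) = 1 · 32 = 32
  d = 21: 𝟙(21) · σ(315/21) = 1 · 24 = 24
  d = 35: 𝟙(35) · σ(315/35) = 1 · 13 = 13
  d = 45: 𝟙(45) · σ(315/45) = 1 · 8 = 8
  d = 63: 𝟙(63) · σ(315/63) = 1 · 6 = 6
  d = 105: 𝟙(105) · σ(315/105) = 1 · 4 = 4
  d = 315: 𝟙(315) · σ(315/315) = 1 · 1 = 1
Summing: (𝟙 * σ)(315) = 624 + 192 + 104 + 78 + 48 + 32 + 24 + 13 + 8 + 6 + 4 + 1 = 1134.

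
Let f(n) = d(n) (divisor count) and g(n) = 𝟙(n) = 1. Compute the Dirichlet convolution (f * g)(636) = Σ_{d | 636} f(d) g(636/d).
(d * 𝟙)(636) = 54

Divisors of 636: [1, 2, 3, 4, 6, 12, 53, 106, 159, 212, 318, 636]. For each d | 636:
  d = 1: d(1) · 𝟙(636/1) = 1 · 1 = 1
  d = 2: d(2) · 𝟙(636/2) = 2 · 1 = 2
  d = 3: d(3) · 𝟙(636/3) = 2 · 1 = 2
  d = 4: d(4) · 𝟙(636/4) = 3 · 1 = 3
  d = 6: d(6) · 𝟙(636/6) = 4 · 1 = 4
  d = 12: d(12) · 𝟙(636/12) = 6 · 1 = 6
  d = 53: d(53) · 𝟙(636/53) = 2 · 1 = 2
  d = 106: d(106) · 𝟙(636/106) = 4 · 1 = 4
  d = 159: d(159) · 𝟙(636/159) = 4 · 1 = 4
  d = 212: d(212) · 𝟙(636/212) = 6 · 1 = 6
  d = 318: d(318) · 𝟙(636/318) = 8 · 1 = 8
  d = 636: d(636) · 𝟙(636/636) = 12 · 1 = 12
Summing: (d * 𝟙)(636) = 1 + 2 + 2 + 3 + 4 + 6 + 2 + 4 + 4 + 6 + 8 + 12 = 54.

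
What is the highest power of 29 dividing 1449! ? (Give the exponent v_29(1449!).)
v_29(1449!) = 50

Legendre's formula: v_p(n!) = Σ_{k ≥ 1} ⌊n / p^k⌋. For p = 29, n = 1449, the terms are:
  ⌊1449/29^1⌋ = ⌊1449/29⌋ = 49
  ⌊1449/29^2⌋ = ⌊1449/841⌋ = 1
(the next term ⌊1449/29^3⌋ = 0, terminating the sum). Summing: v_29(1449!) = 49 + 1 = 50.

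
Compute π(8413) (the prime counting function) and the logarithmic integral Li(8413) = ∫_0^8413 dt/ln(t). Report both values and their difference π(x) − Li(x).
π(8413) = 1051;  Li(8413) ≈ 1072.24;  π(x) − Li(x) ≈ -21.24.

Direct count of primes ≤ 8413 gives π(8413) = 1051. Numerical evaluation of the logarithmic integral gives Li(8413) ≈ 1072.24. The difference π(x) − Li(x) ≈ -21.24 is typically negative for small/moderate x (Li(x) overestimates), though Littlewood's theorem shows this sign changes infinitely often.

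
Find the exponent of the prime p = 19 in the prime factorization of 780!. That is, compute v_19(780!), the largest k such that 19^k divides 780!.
v_19(780!) = 43

Legendre's formula: v_p(n!) = Σ_{k ≥ 1} ⌊n / p^k⌋. For p = 19, n = 780, the terms are:
  ⌊780/19^1⌋ = ⌊780/19⌋ = 41
  ⌊780/19^2⌋ = ⌊780/361⌋ = 2
(the next term ⌊780/19^3⌋ = 0, terminating the sum). Summing: v_19(780!) = 41 + 2 = 43.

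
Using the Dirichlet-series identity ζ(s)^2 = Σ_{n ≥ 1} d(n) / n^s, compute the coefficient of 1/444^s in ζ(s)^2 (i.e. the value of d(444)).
d(444) = 12

ζ(s)^2 = (Σ 1/m^s)(Σ 1/k^s). The coefficient of 1/n^s in the product is the number of ordered pairs (m, k) with mk = n, which equals d(n). For n = 444, divisors are [1, 2, 3, 4, 6, 12, 37, 74, 111, 148, 222, 444], so d(444) = 12.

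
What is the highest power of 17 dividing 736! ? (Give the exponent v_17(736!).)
v_17(736!) = 45

Legendre's formula: v_p(n!) = Σ_{k ≥ 1} ⌊n / p^k⌋. For p = 17, n = 736, the terms are:
  ⌊736/17^1⌋ = ⌊736/17⌋ = 43
  ⌊736/17^2⌋ = ⌊736/289⌋ = 2
(the next term ⌊736/17^3⌋ = 0, terminating the sum). Summing: v_17(736!) = 43 + 2 = 45.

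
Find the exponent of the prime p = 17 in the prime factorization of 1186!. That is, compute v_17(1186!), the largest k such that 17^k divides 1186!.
v_17(1186!) = 73

Legendre's formula: v_p(n!) = Σ_{k ≥ 1} ⌊n / p^k⌋. For p = 17, n = 1186, the terms are:
  ⌊1186/17^1⌋ = ⌊1186/17⌋ = 69
  ⌊1186/17^2⌋ = ⌊1186/289⌋ = 4
(the next term ⌊1186/17^3⌋ = 0, terminating the sum). Summing: v_17(1186!) = 69 + 4 = 73.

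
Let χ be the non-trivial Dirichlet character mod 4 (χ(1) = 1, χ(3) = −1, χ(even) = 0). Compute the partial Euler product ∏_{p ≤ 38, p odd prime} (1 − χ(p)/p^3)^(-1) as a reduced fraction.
∏ = 23039676015771696171729025/23777920687809392849977344

The odd primes p ≤ 38 are [3, 5, 7, 11, 13, 17, 19, 23, 29, 31, 37]. For each, χ(p) = 1 if p ≡ 1 mod 4, χ(p) = −1 if p ≡ 3 mod 4. Taking (1 − χ(p)/p^3)^(-1) = p^3/(p^3 − χ(p)): (1 − (-1)/3^3)^(-1) · (1 − (1)/5^3)^(-1) · (1 − (-1)/7^3)^(-1) · (1 − (-1)/11^3)^(-1) · (1 − (1)/13^3)^(-1) · (1 − (1)/17^3)^(-1) · (1 − (-1)/19^3)^(-1) · (1 − (-1)/23^3)^(-1) · (1 − (1)/29^3)^(-1) · (1 − (-1)/31^3)^(-1) · (1 − (1)/37^3)^(-1) = 23039676015771696171729025/23777920687809392849977344.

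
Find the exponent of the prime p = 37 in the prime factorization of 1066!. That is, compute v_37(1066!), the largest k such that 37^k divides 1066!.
v_37(1066!) = 28

Legendre's formula: v_p(n!) = Σ_{k ≥ 1} ⌊n / p^k⌋. For p = 37, n = 1066, the terms are:
  ⌊1066/37^1⌋ = ⌊1066/37⌋ = 28
(the next term ⌊1066/37^2⌋ = 0, terminating the sum). Summing: v_37(1066!) = 28 = 28.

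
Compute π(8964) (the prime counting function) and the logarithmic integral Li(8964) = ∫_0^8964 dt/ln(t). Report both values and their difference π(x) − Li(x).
π(8964) = 1114;  Li(8964) ≈ 1132.99;  π(x) − Li(x) ≈ -18.99.

Direct count of primes ≤ 8964 gives π(8964) = 1114. Numerical evaluation of the logarithmic integral gives Li(8964) ≈ 1132.99. The difference π(x) − Li(x) ≈ -18.99 is typically negative for small/moderate x (Li(x) overestimates), though Littlewood's theorem shows this sign changes infinitely often.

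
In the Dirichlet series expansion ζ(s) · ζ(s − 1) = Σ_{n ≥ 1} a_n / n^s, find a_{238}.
σ(238) = 432

In the product (Σ m^0/m^s)(Σ k / k^s) = Σ (Σ_{d | n} d) / n^s, the coefficient of 1/n^s is σ(n) = Σ_{d | n} d. For n = 238, divisors are [1, 2, 7, 14, 17, 34, 119, 238]; summing: σ(238) = 432.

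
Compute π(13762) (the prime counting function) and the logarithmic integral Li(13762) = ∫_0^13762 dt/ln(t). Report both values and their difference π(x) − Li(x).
π(13762) = 1628;  Li(13762) ≈ 1647.31;  π(x) − Li(x) ≈ -19.31.

Direct count of primes ≤ 13762 gives π(13762) = 1628. Numerical evaluation of the logarithmic integral gives Li(13762) ≈ 1647.31. The difference π(x) − Li(x) ≈ -19.31 is typically negative for small/moderate x (Li(x) overestimates), though Littlewood's theorem shows this sign changes infinitely often.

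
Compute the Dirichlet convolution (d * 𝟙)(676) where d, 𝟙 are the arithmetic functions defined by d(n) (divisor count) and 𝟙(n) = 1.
(d * 𝟙)(676) = 36

Divisors of 676: [1, 2, 4, 13, 26, 52, 169, 338, 676]. For each d | 676:
  d = 1: d(1) · 𝟙(676/1) = 1 · 1 = 1
  d = 2: d(2) · 𝟙(676/2) = 2 · 1 = 2
  d = 4: d(4) · 𝟙(676/4) = 3 · 1 = 3
  d = 13: d(13) · 𝟙(676/13) = 2 · 1 = 2
  d = 26: d(26) · 𝟙(676/26) = 4 · 1 = 4
  d = 52: d(52) · 𝟙(676/52) = 6 · 1 = 6
  d = 169: d(169) · 𝟙(676/169) = 3 · 1 = 3
  d = 338: d(338) · 𝟙(676/338) = 6 · 1 = 6
  d = 676: d(676) · 𝟙(676/676) = 9 · 1 = 9
Summing: (d * 𝟙)(676) = 1 + 2 + 3 + 2 + 4 + 6 + 3 + 6 + 9 = 36.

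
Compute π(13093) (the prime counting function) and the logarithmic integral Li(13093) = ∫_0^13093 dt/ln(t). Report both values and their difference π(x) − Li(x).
π(13093) = 1557;  Li(13093) ≈ 1576.92;  π(x) − Li(x) ≈ -19.92.

Direct count of primes ≤ 13093 gives π(13093) = 1557. Numerical evaluation of the logarithmic integral gives Li(13093) ≈ 1576.92. The difference π(x) − Li(x) ≈ -19.92 is typically negative for small/moderate x (Li(x) overestimates), though Littlewood's theorem shows this sign changes infinitely often.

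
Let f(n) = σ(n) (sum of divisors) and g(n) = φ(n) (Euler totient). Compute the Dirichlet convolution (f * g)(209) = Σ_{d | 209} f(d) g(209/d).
(σ * φ)(209) = 836

Divisors of 209: [1, 11, 19, 209]. For each d | 209:
  d = 1: σ(1) · φ(209/1) = 1 · 180 = 180
  d = 11: σ(11) · φ(209/11) = 12 · 18 = 216
  d = 19: σ(19) · φ(209/19) = 20 · 10 = 200
  d = 209: σ(209) · φ(209/209) = 240 · 1 = 240
Summing: (σ * φ)(209) = 180 + 216 + 200 + 240 = 836.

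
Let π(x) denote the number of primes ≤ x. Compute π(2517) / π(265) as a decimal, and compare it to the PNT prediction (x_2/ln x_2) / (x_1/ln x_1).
π(2517)/π(265) = 368/56 ≈ 6.5714;  PNT prediction ≈ 6.7677.

π(265) = 56 and π(2517) = 368, so π(2517)/π(265) ≈ 6.5714. The PNT-predicted ratio is (2517/ln(2517)) / (265/ln(265)) ≈ 6.7677. The two agree to within a few percent, as expected.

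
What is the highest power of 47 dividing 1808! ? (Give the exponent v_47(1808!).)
v_47(1808!) = 38

Legendre's formula: v_p(n!) = Σ_{k ≥ 1} ⌊n / p^k⌋. For p = 47, n = 1808, the terms are:
  ⌊1808/47^1⌋ = ⌊1808/47⌋ = 38
(the next term ⌊1808/47^2⌋ = 0, terminating the sum). Summing: v_47(1808!) = 38 = 38.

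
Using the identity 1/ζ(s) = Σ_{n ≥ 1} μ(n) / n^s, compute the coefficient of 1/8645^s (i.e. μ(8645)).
μ(8645) = 1

Factor n = 8645 = 5 · 7 · 13 · 19. μ(n) = 0 if any exponent ≥ 2 (not squarefree); otherwise μ(n) = (−1)^{ω(n)} where ω(n) is the number of distinct prime factors. Applying: μ(8645) = 1.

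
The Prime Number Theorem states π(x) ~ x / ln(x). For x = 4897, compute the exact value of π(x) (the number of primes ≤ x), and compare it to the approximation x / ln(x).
π(4897) = 654;  x/ln(x) ≈ 576.36;  relative error ≈ 11.87%.

Directly count primes up to 4897: π(4897) = 654. The PNT approximation gives 4897/ln(4897) ≈ 4897/8.49638 ≈ 576.36. Relative error (π(x) − x/ln(x)) / π(x) ≈ 11.87%; the approximation is known to undercount slightly (Li(x) is a better estimate).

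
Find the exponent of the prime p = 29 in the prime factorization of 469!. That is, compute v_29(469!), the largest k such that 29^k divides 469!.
v_29(469!) = 16

Legendre's formula: v_p(n!) = Σ_{k ≥ 1} ⌊n / p^k⌋. For p = 29, n = 469, the terms are:
  ⌊469/29^1⌋ = ⌊469/29⌋ = 16
(the next term ⌊469/29^2⌋ = 0, terminating the sum). Summing: v_29(469!) = 16 = 16.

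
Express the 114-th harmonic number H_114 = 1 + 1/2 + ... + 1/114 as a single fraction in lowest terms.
H_114 = 92422098728954394895401052885520758853316071035681/17379782769567790172972927968296006432665936992320

Direct summation: H_114 = 1 + 1/2 + ... + 1/114. The least common denominator is lcm(1, ..., 114) = 955888052326228459513511038256280353796626534577600; over this denominator the numerator is 955888052326228459513511038256280353796626534577600 + 477944026163114229756755519128140176898313267288800 + 318629350775409486504503679418760117932208844859200 + 238972013081557114878377759564070088449156633644400 + 191177610465245691902702207651256070759325306915520 + 159314675387704743252251839709380058966104422429600 + 136555436046604065644787291179468621970946647796800 + 119486006540778557439188879782035044224578316822200 + 106209783591803162168167893139586705977402948286400 + 95588805232622845951351103825628035379662653457760 + 86898913847838950864864639841480032163329684961600 + 79657337693852371626125919854690029483052211214800 + 73529850178940650731808541404329257984355887275200 + 68277718023302032822393645589734310985473323898400 + 63725870155081897300900735883752023586441768971840 + 59743003270389278719594439891017522112289158411100 + 56228708960366379971383002250369432576272149092800 + 53104891795901581084083946569793352988701474143200 + 50309897490854129448079528329277913357717186030400 + 47794402616311422975675551912814017689831326728880 + 45518478682201355214929097059822873990315549265600 + 43449456923919475432432319920740016081664842480800 + 41560350101140367804935262532881754512896805851200 + 39828668846926185813062959927345014741526105607400 + 38235522093049138380540441530251214151865061383104 + 36764925089470325365904270702164628992177943637600 + 35403261197267720722722631046528901992467649428800 + 34138859011651016411196822794867155492736661949200 + 32961656976766498603914173732975184613676777054400 + 31862935077540948650450367941876011793220884485920 + 30835098462136401919790678653428398509568597889600 + 29871501635194639359797219945508761056144579205550 + 28966304615946316954954879947160010721109894987200 + 28114354480183189985691501125184716288136074546400 + 27311087209320813128957458235893724394189329559360 + 26552445897950790542041973284896676494350737071600 + 25834812225033201608473271304223793345854771204800 + 25154948745427064724039764164638956678858593015200 + 24509950059646883577269513801443085994785295758400 + 23897201308155711487837775956407008844915663364440 + 23314342739664108768622220445275130580405525233600 + 22759239341100677607464548529911436995157774632800 + 22229954705261126965430489261773961716200617083200 + 21724728461959737716216159960370008040832421240400 + 21241956718360632433633578627917341195480589657280 + 20780175050570183902467631266440877256448402925600 + 20338043666515499138585341239495326676523968820800 + 19914334423463092906531479963672507370763052803700 + 19507919435229152234969613025638374567278092542400 + 19117761046524569190270220765125607075932530691552 + 18742902986788793323794334083456477525424049697600 + 18382462544735162682952135351082314496088971818800 + 18035623628796763387047378080307176486728802539200 + 17701630598633860361361315523264450996233824714400 + 17379782769567790172972927968296006432665936992320 + 17069429505825508205598411397433577746368330974600 + 16769965830284709816026509443092637785905728676800 + 16480828488383249301957086866487592306838388527200 + 16201492412308956940906966750106446674519093806400 + 15931467538770474325225183970938005896610442242960 + 15670295939774237041205098987807874652403713681600 + 15417549231068200959895339326714199254784298944800 + 15172826227400451738309699019940957996771849755200 + 14935750817597319679898609972754380528072289602775 + 14705970035788130146361708280865851596871177455040 + 14483152307973158477477439973580005360554947493600 + 14266985855615350141992702063526572444725769172800 + 14057177240091594992845750562592358144068037273200 + 13853450033713455934978420844293918170965601950400 + 13655543604660406564478729117946862197094664779680 + 13463212004594767035401563919102540194318683585600 + 13276222948975395271020986642448338247175368535800 + 13094356881181211774157685455565484298583925131200 + 12917406112516600804236635652111896672927385602400 + 12745174031016379460180147176750404717288353794368 + 12577474372713532362019882082319478339429296507600 + 12414130549691278694980662834497147451904240708800 + 12254975029823441788634756900721542997392647879200 + 12099848763623145057133051117168105744261095374400 + 11948600654077855743918887978203504422457831682220 + 11801087065755906907574210348842967330822549809600 + 11657171369832054384311110222637565290202762616800 + 11516723522002752524259169135617835587911163067200 + 11379619670550338803732274264955718497578887316400 + 11245741792073275994276600450073886515254429818560 + 11114977352630563482715244630886980858100308541600 + 10987218992255499534638057910991728204558925684800 + 10862364230979868858108079980185004020416210620200 + 10740315194676724264196753238834610716816028478400 + 10620978359180316216816789313958670597740294828640 + 10504264311277235818829791629189893997765126753600 + 10390087525285091951233815633220438628224201462800 + 10278366154045467306596892884476132836522865963200 + 10169021833257749569292670619747663338261984410400 + 10061979498170825889615905665855582671543437206080 + 9957167211731546453265739981836253685381526401850 + 9854516003363179994984649878930725296872438500800 + 9753959717614576117484806512819187283639046271200 + 9655434871982105651651626649053336907036631662400 + 9558880523262284595135110382562803537966265345776 + 9464238141843846133797138992636439146501252817600 + 9371451493394396661897167041728238762712024848800 + 9280466527439111257412728526760003434918704219200 + 9191231272367581341476067675541157248044485909400 + 9103695736440271042985819411964574798063109853120 + 9017811814398381693523689040153588243364401269600 + 8933533199310546350593561105198881811183425556800 + 8850815299316930180680657761632225498116912357200 + 8769615158956224399206523286754865631161711326400 + 8689891384783895086486463984148003216332968496160 + 8611604075011067202824423768074597781951590401600 + 8534714752912754102799205698716788873184165487300 + 8459186303771933270031071135011330564571916235200 + 8384982915142354908013254721546318892952864338400 = 5083215430092491719247057908703641736932383906962455, so H_114 = 5083215430092491719247057908703641736932383906962455/955888052326228459513511038256280353796626534577600; reducing by gcd(5083215430092491719247057908703641736932383906962455, 955888052326228459513511038256280353796626534577600) = 55 gives 92422098728954394895401052885520758853316071035681/17379782769567790172972927968296006432665936992320 ≈ 5.31779. (The PNT-adjacent estimate ln(114) + γ ≈ 5.31341 matches within O(1/n).)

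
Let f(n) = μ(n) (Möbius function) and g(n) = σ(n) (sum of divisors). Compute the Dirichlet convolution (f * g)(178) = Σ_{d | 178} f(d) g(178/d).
(μ * σ)(178) = 178

Divisors of 178: [1, 2, 89, 178]. For each d | 178:
  d = 1: μ(1) · σ(178/1) = 1 · 270 = 270
  d = 2: μ(2) · σ(178/2) = -1 · 90 = -90
  d = 89: μ(89) · σ(178/89) = -1 · 3 = -3
  d = 178: μ(178) · σ(178/178) = 1 · 1 = 1
Summing: (μ * σ)(178) = 270 + -90 + -3 + 1 = 178.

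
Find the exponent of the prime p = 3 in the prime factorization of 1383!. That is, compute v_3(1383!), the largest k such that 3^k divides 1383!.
v_3(1383!) = 688

Legendre's formula: v_p(n!) = Σ_{k ≥ 1} ⌊n / p^k⌋. For p = 3, n = 1383, the terms are:
  ⌊1383/3^1⌋ = ⌊1383/3⌋ = 461
  ⌊1383/3^2⌋ = ⌊1383/9⌋ = 153
  ⌊1383/3^3⌋ = ⌊1383/27⌋ = 51
  ⌊1383/3^4⌋ = ⌊1383/81⌋ = 17
  ⌊1383/3^5⌋ = ⌊1383/243⌋ = 5
  ⌊1383/3^6⌋ = ⌊1383/729⌋ = 1
(the next term ⌊1383/3^7⌋ = 0, terminating the sum). Summing: v_3(1383!) = 461 + 153 + 51 + 17 + 5 + 1 = 688.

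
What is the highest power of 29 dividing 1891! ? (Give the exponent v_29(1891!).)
v_29(1891!) = 67

Legendre's formula: v_p(n!) = Σ_{k ≥ 1} ⌊n / p^k⌋. For p = 29, n = 1891, the terms are:
  ⌊1891/29^1⌋ = ⌊1891/29⌋ = 65
  ⌊1891/29^2⌋ = ⌊1891/841⌋ = 2
(the next term ⌊1891/29^3⌋ = 0, terminating the sum). Summing: v_29(1891!) = 65 + 2 = 67.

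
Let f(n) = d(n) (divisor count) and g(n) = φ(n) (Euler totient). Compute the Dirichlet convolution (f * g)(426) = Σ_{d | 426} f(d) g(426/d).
(d * φ)(426) = 864

Divisors of 426: [1, 2, 3, 6, 71, 142, 213, 426]. For each d | 426:
  d = 1: d(1) · φ(426/1) = 1 · 140 = 140
  d = 2: d(2) · φ(426/2) = 2 · 140 = 280
  d = 3: d(3) · φ(426/3) = 2 · 70 = 140
  d = 6: d(6) · φ(426/6) = 4 · 70 = 280
  d = 71: d(71) · φ(426/71) = 2 · 2 = 4
  d = 142: d(142) · φ(426/142) = 4 · 2 = 8
  d = 213: d(213) · φ(426/213) = 4 · 1 = 4
  d = 426: d(426) · φ(426/426) = 8 · 1 = 8
Summing: (d * φ)(426) = 140 + 280 + 140 + 280 + 4 + 8 + 4 + 8 = 864.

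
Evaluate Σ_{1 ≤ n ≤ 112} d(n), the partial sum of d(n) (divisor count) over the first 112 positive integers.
Σ_{n ≤ 112} d(n) = 552

Compute d(n) for each 1 ≤ n ≤ 112: d(1) = 1, d(2) = 2, d(3) = 2, d(4) = 3, d(5) = 2, d(6) = 4, d(7) = 2, d(8) = 4, d(9) = 3, d(10) = 4, d(11) = 2, d(12) = 6, d(13) = 2, d(14) = 4, d(15) = 4, d(16) = 5, d(17) = 2, d(18) = 6, d(19) = 2, d(20) = 6, d(21) = 4, d(22) = 4, d(23) = 2, d(24) = 8, d(25) = 3, d(26) = 4, d(27) = 4, d(28) = 6, d(29) = 2, d(30) = 8, d(31) = 2, d(32) = 6, d(33) = 4, d(34) = 4, d(35) = 4, d(36) = 9, d(37) = 2, d(38) = 4, d(39) = 4, d(40) = 8, d(41) = 2, d(42) = 8, d(43) = 2, d(44) = 6, d(45) = 6, d(46) = 4, d(47) = 2, d(48) = 10, d(49) = 3, d(50) = 6, d(51) = 4, d(52) = 6, d(53) = 2, d(54) = 8, d(55) = 4, d(56) = 8, d(57) = 4, d(58) = 4, d(59) = 2, d(60) = 12, d(61) = 2, d(62) = 4, d(63) = 6, d(64) = 7, d(65) = 4, d(66) = 8, d(67) = 2, d(68) = 6, d(69) = 4, d(70) = 8, d(71) = 2, d(72) = 12, d(73) = 2, d(74) = 4, d(75) = 6, d(76) = 6, d(77) = 4, d(78) = 8, d(79) = 2, d(80) = 10, d(81) = 5, d(82) = 4, d(83) = 2, d(84) = 12, d(85) = 4, d(86) = 4, d(87) = 4, d(88) = 8, d(89) = 2, d(90) = 12, d(91) = 4, d(92) = 6, d(93) = 4, d(94) = 4, d(95) = 4, d(96) = 12, d(97) = 2, d(98) = 6, d(99) = 6, d(100) = 9, d(101) = 2, d(102) = 8, d(103) = 2, d(104) = 8, d(105) = 8, d(106) = 4, d(107) = 2, d(108) = 12, d(109) = 2, d(110) = 8, d(111) = 4, d(112) = 10. Summing all 112 values: 552. (Dirichlet's divisor formula: Σ_{n ≤ x} d(n) = x ln(x) + (2γ − 1) x + O(√x). For x = 112, the asymptotic estimate is ≈ 545.77.)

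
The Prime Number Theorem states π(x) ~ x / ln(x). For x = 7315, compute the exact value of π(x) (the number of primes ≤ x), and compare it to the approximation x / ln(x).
π(7315) = 932;  x/ln(x) ≈ 822.12;  relative error ≈ 11.79%.

Directly count primes up to 7315: π(7315) = 932. The PNT approximation gives 7315/ln(7315) ≈ 7315/8.89768 ≈ 822.12. Relative error (π(x) − x/ln(x)) / π(x) ≈ 11.79%; the approximation is known to undercount slightly (Li(x) is a better estimate).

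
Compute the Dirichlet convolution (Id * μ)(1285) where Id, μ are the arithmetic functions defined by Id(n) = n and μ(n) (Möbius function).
(Id * μ)(1285) = 1024

Divisors of 1285: [1, 5, 257, 1285]. For each d | 1285:
  d = 1: Id(1) · μ(1285/1) = 1 · 1 = 1
  d = 5: Id(5) · μ(1285/5) = 5 · -1 = -5
  d = 257: Id(257) · μ(1285/257) = 257 · -1 = -257
  d = 1285: Id(1285) · μ(1285/1285) = 1285 · 1 = 1285
Summing: (Id * μ)(1285) = 1 + -5 + -257 + 1285 = 1024.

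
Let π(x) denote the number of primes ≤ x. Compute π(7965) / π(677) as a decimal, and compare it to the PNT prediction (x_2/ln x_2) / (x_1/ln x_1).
π(7965)/π(677) = 1006/123 ≈ 8.1789;  PNT prediction ≈ 8.5364.

π(677) = 123 and π(7965) = 1006, so π(7965)/π(677) ≈ 8.1789. The PNT-predicted ratio is (7965/ln(7965)) / (677/ln(677)) ≈ 8.5364. The two agree to within a few percent, as expected.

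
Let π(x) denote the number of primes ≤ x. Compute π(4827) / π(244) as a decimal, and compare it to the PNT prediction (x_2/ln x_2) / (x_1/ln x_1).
π(4827)/π(244) = 649/53 ≈ 12.2453;  PNT prediction ≈ 12.8212.

π(244) = 53 and π(4827) = 649, so π(4827)/π(244) ≈ 12.2453. The PNT-predicted ratio is (4827/ln(4827)) / (244/ln(244)) ≈ 12.8212. The two agree to within a few percent, as expected.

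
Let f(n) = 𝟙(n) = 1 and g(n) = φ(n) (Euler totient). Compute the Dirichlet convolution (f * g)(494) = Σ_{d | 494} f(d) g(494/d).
(𝟙 * φ)(494) = 494

Divisors of 494: [1, 2, 13, 19, 26, 38, 247, 494]. For each d | 494:
  d = 1: 𝟙(1) · φ(494/1) = 1 · 216 = 216
  d = 2: 𝟙(2) · φ(494/2) = 1 · 216 = 216
  d = 13: 𝟙(13) · φ(494/13) = 1 · 18 = 18
  d = 19: 𝟙(19) · φ(494/19) = 1 · 12 = 12
  d = 26: 𝟙(26) · φ(494/26) = 1 · 18 = 18
  d = 38: 𝟙(38) · φ(494/38) = 1 · 12 = 12
  d = 247: 𝟙(247) · φ(494/247) = 1 · 1 = 1
  d = 494: 𝟙(494) · φ(494/494) = 1 · 1 = 1
Summing: (𝟙 * φ)(494) = 216 + 216 + 18 + 12 + 18 + 12 + 1 + 1 = 494.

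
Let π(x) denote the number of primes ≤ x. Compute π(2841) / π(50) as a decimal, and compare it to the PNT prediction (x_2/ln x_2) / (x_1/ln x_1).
π(2841)/π(50) = 412/15 ≈ 27.4667;  PNT prediction ≈ 27.9532.

π(50) = 15 and π(2841) = 412, so π(2841)/π(50) ≈ 27.4667. The PNT-predicted ratio is (2841/ln(2841)) / (50/ln(50)) ≈ 27.9532. The two agree to within a few percent, as expected.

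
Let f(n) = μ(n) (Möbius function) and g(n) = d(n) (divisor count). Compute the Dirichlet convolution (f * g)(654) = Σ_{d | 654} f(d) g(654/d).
(μ * d)(654) = 1

Divisors of 654: [1, 2, 3, 6, 109, 218, 327, 654]. For each d | 654:
  d = 1: μ(1) · d(654/1) = 1 · 8 = 8
  d = 2: μ(2) · d(654/2) = -1 · 4 = -4
  d = 3: μ(3) · d(654/3) = -1 · 4 = -4
  d = 6: μ(6) · d(654/6) = 1 · 2 = 2
  d = 109: μ(109) · d(654/109) = -1 · 4 = -4
  d = 218: μ(218) · d(654/218) = 1 · 2 = 2
  d = 327: μ(327) · d(654/327) = 1 · 2 = 2
  d = 654: μ(654) · d(654/654) = -1 · 1 = -1
Summing: (μ * d)(654) = 8 + -4 + -4 + 2 + -4 + 2 + 2 + -1 = 1.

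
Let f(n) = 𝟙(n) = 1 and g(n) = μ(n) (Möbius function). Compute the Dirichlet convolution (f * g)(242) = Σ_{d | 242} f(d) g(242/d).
(𝟙 * μ)(242) = 0

Divisors of 242: [1, 2, 11, 22, 121, 242]. For each d | 242:
  d = 1: 𝟙(1) · μ(242/1) = 1 · 0 = 0
  d = 2: 𝟙(2) · μ(242/2) = 1 · 0 = 0
  d = 11: 𝟙(11) · μ(242/11) = 1 · 1 = 1
  d = 22: 𝟙(22) · μ(242/22) = 1 · -1 = -1
  d = 121: 𝟙(121) · μ(242/121) = 1 · -1 = -1
  d = 242: 𝟙(242) · μ(242/242) = 1 · 1 = 1
Summing: (𝟙 * μ)(242) = 0 + 0 + 1 + -1 + -1 + 1 = 0.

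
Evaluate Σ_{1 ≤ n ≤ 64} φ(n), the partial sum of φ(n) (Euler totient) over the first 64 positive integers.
Σ_{n ≤ 64} φ(n) = 1260

Compute φ(n) for each 1 ≤ n ≤ 64: φ(1) = 1, φ(2) = 1, φ(3) = 2, φ(4) = 2, φ(5) = 4, φ(6) = 2, φ(7) = 6, φ(8) = 4, φ(9) = 6, φ(10) = 4, φ(11) = 10, φ(12) = 4, φ(13) = 12, φ(14) = 6, φ(15) = 8, φ(16) = 8, φ(17) = 16, φ(18) = 6, φ(19) = 18, φ(20) = 8, φ(21) = 12, φ(22) = 10, φ(23) = 22, φ(24) = 8, φ(25) = 20, φ(26) = 12, φ(27) = 18, φ(28) = 12, φ(29) = 28, φ(30) = 8, φ(31) = 30, φ(32) = 16, φ(33) = 20, φ(34) = 16, φ(35) = 24, φ(36) = 12, φ(37) = 36, φ(38) = 18, φ(39) = 24, φ(40) = 16, φ(41) = 40, φ(42) = 12, φ(43) = 42, φ(44) = 20, φ(45) = 24, φ(46) = 22, φ(47) = 46, φ(48) = 16, φ(49) = 42, φ(50) = 20, φ(51) = 32, φ(52) = 24, φ(53) = 52, φ(54) = 18, φ(55) = 40, φ(56) = 24, φ(57) = 36, φ(58) = 28, φ(59) = 58, φ(60) = 16, φ(61) = 60, φ(62) = 30, φ(63) = 36, φ(64) = 32. Summing all 64 values: 1260. (Average order: Σ_{n ≤ x} φ(n) ~ (3/π²) x². For x = 64, (3/π²)·64² ≈ 1245.03.)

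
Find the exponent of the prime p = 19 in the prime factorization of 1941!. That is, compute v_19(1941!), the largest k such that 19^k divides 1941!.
v_19(1941!) = 107

Legendre's formula: v_p(n!) = Σ_{k ≥ 1} ⌊n / p^k⌋. For p = 19, n = 1941, the terms are:
  ⌊1941/19^1⌋ = ⌊1941/19⌋ = 102
  ⌊1941/19^2⌋ = ⌊1941/361⌋ = 5
(the next term ⌊1941/19^3⌋ = 0, terminating the sum). Summing: v_19(1941!) = 102 + 5 = 107.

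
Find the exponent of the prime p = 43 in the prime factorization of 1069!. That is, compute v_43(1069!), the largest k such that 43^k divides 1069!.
v_43(1069!) = 24

Legendre's formula: v_p(n!) = Σ_{k ≥ 1} ⌊n / p^k⌋. For p = 43, n = 1069, the terms are:
  ⌊1069/43^1⌋ = ⌊1069/43⌋ = 24
(the next term ⌊1069/43^2⌋ = 0, terminating the sum). Summing: v_43(1069!) = 24 = 24.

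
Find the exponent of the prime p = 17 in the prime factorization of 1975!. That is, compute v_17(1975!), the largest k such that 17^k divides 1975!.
v_17(1975!) = 122

Legendre's formula: v_p(n!) = Σ_{k ≥ 1} ⌊n / p^k⌋. For p = 17, n = 1975, the terms are:
  ⌊1975/17^1⌋ = ⌊1975/17⌋ = 116
  ⌊1975/17^2⌋ = ⌊1975/289⌋ = 6
(the next term ⌊1975/17^3⌋ = 0, terminating the sum). Summing: v_17(1975!) = 116 + 6 = 122.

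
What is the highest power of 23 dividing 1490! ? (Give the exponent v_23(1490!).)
v_23(1490!) = 66

Legendre's formula: v_p(n!) = Σ_{k ≥ 1} ⌊n / p^k⌋. For p = 23, n = 1490, the terms are:
  ⌊1490/23^1⌋ = ⌊1490/23⌋ = 64
  ⌊1490/23^2⌋ = ⌊1490/529⌋ = 2
(the next term ⌊1490/23^3⌋ = 0, terminating the sum). Summing: v_23(1490!) = 64 + 2 = 66.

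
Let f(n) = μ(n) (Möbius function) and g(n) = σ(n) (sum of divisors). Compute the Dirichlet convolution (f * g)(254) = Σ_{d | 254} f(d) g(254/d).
(μ * σ)(254) = 254

Divisors of 254: [1, 2, 127, 254]. For each d | 254:
  d = 1: μ(1) · σ(254/1) = 1 · 384 = 384
  d = 2: μ(2) · σ(254/2) = -1 · 128 = -128
  d = 127: μ(127) · σ(254/127) = -1 · 3 = -3
  d = 254: μ(254) · σ(254/254) = 1 · 1 = 1
Summing: (μ * σ)(254) = 384 + -128 + -3 + 1 = 254.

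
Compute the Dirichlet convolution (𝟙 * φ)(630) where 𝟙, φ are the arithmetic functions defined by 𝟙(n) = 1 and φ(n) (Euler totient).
(𝟙 * φ)(630) = 630

Divisors of 630: [1, 2, 3, 5, 6, 7, 9, 10, 14, 15, 18, 21, 30, 35, 42, 45, 63, 70, 90, 105, 126, 210, 315, 630]. For each d | 630:
  d = 1: 𝟙(1) · φ(630/1) = 1 · 144 = 144
  d = 2: 𝟙(2) · φ(630/2) = 1 · 144 = 144
  d = 3: 𝟙(3) · φ(630/3) = 1 · 48 = 48
  d = 5: 𝟙(5) · φ(630/5) = 1 · 36 = 36
  d = 6: 𝟙(6) · φ(630/6) = 1 · 48 = 48
  d = 7: 𝟙(7) · φ(630/7) = 1 · 24 = 24
  d = 9: 𝟙(9) · φ(630/9) = 1 · 24 = 24
  d = 10: 𝟙(10) · φ(630/10) = 1 · 36 = 36
  d = 14: 𝟙(14) · φ(630/14) = 1 · 24 = 24
  d = 15: 𝟙(15) · φ(630/15) = 1 · 12 = 12
  d = 18: 𝟙(18) · φ(630/18) = 1 · 24 = 24
  d = 21: 𝟙(21) · φ(630/21) = 1 · 8 = 8
  d = 30: 𝟙(30) · φ(630/30) = 1 · 12 = 12
  d = 35: 𝟙(35) · φ(630/35) = 1 · 6 = 6
  d = 42: 𝟙(42) · φ(630/42) = 1 · 8 = 8
  d = 45: 𝟙(45) · φ(630/45) = 1 · 6 = 6
  d = 63: 𝟙(63) · φ(630/63) = 1 · 4 = 4
  d = 70: 𝟙(70) · φ(630/70) = 1 · 6 = 6
  d = 90: 𝟙(90) · φ(630/90) = 1 · 6 = 6
  d = 105: 𝟙(105) · φ(630/105) = 1 · 2 = 2
  d = 126: 𝟙(126) · φ(630/126) = 1 · 4 = 4
  d = 210: 𝟙(210) · φ(630/210) = 1 · 2 = 2
  d = 315: 𝟙(315) · φ(630/315) = 1 · 1 = 1
  d = 630: 𝟙(630) · φ(630/630) = 1 · 1 = 1
Summing: (𝟙 * φ)(630) = 144 + 144 + 48 + 36 + 48 + 24 + 24 + 36 + 24 + 12 + 24 + 8 + 12 + 6 + 8 + 6 + 4 + 6 + 6 + 2 + 4 + 2 + 1 + 1 = 630.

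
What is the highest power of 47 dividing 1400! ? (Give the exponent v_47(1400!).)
v_47(1400!) = 29

Legendre's formula: v_p(n!) = Σ_{k ≥ 1} ⌊n / p^k⌋. For p = 47, n = 1400, the terms are:
  ⌊1400/47^1⌋ = ⌊1400/47⌋ = 29
(the next term ⌊1400/47^2⌋ = 0, terminating the sum). Summing: v_47(1400!) = 29 = 29.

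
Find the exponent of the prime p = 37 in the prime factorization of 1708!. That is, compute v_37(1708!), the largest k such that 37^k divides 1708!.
v_37(1708!) = 47

Legendre's formula: v_p(n!) = Σ_{k ≥ 1} ⌊n / p^k⌋. For p = 37, n = 1708, the terms are:
  ⌊1708/37^1⌋ = ⌊1708/37⌋ = 46
  ⌊1708/37^2⌋ = ⌊1708/1369⌋ = 1
(the next term ⌊1708/37^3⌋ = 0, terminating the sum). Summing: v_37(1708!) = 46 + 1 = 47.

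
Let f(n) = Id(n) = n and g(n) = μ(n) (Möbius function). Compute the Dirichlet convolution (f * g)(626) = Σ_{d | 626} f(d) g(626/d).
(Id * μ)(626) = 312

Divisors of 626: [1, 2, 313, 626]. For each d | 626:
  d = 1: Id(1) · μ(626/1) = 1 · 1 = 1
  d = 2: Id(2) · μ(626/2) = 2 · -1 = -2
  d = 313: Id(313) · μ(626/313) = 313 · -1 = -313
  d = 626: Id(626) · μ(626/626) = 626 · 1 = 626
Summing: (Id * μ)(626) = 1 + -2 + -313 + 626 = 312.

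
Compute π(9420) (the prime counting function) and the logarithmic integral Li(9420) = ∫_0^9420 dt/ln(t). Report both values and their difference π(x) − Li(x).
π(9420) = 1165;  Li(9420) ≈ 1182.96;  π(x) − Li(x) ≈ -17.96.

Direct count of primes ≤ 9420 gives π(9420) = 1165. Numerical evaluation of the logarithmic integral gives Li(9420) ≈ 1182.96. The difference π(x) − Li(x) ≈ -17.96 is typically negative for small/moderate x (Li(x) overestimates), though Littlewood's theorem shows this sign changes infinitely often.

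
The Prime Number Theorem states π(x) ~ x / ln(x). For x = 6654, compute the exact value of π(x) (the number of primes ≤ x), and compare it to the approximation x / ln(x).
π(6654) = 857;  x/ln(x) ≈ 755.88;  relative error ≈ 11.80%.

Directly count primes up to 6654: π(6654) = 857. The PNT approximation gives 6654/ln(6654) ≈ 6654/8.80297 ≈ 755.88. Relative error (π(x) − x/ln(x)) / π(x) ≈ 11.80%; the approximation is known to undercount slightly (Li(x) is a better estimate).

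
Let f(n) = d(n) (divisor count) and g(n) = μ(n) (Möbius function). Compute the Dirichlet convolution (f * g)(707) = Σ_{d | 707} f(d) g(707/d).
(d * μ)(707) = 1

Divisors of 707: [1, 7, 101, 707]. For each d | 707:
  d = 1: d(1) · μ(707/1) = 1 · 1 = 1
  d = 7: d(7) · μ(707/7) = 2 · -1 = -2
  d = 101: d(101) · μ(707/101) = 2 · -1 = -2
  d = 707: d(707) · μ(707/707) = 4 · 1 = 4
Summing: (d * μ)(707) = 1 + -2 + -2 + 4 = 1.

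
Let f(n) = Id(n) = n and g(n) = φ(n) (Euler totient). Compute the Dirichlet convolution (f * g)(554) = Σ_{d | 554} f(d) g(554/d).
(Id * φ)(554) = 1659

Divisors of 554: [1, 2, 277, 554]. For each d | 554:
  d = 1: Id(1) · φ(554/1) = 1 · 276 = 276
  d = 2: Id(2) · φ(554/2) = 2 · 276 = 552
  d = 277: Id(277) · φ(554/277) = 277 · 1 = 277
  d = 554: Id(554) · φ(554/554) = 554 · 1 = 554
Summing: (Id * φ)(554) = 276 + 552 + 277 + 554 = 1659.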